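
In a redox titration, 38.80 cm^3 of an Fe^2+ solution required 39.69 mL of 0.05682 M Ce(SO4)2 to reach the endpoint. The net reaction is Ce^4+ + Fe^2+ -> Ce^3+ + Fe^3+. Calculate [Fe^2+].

0.0581 M

n(Ce(SO4)2) = 0.05682 x 0.03969 = 0.002255 mol.
From the balanced equation, 1 mol Ce(SO4)2 reacts with 1 mol Fe^2+, so n(Fe^2+) = 0.002255 x 1/1 = 0.002255 mol.
[Fe^2+] = 0.002255 / 0.03880 L = 0.0581 M.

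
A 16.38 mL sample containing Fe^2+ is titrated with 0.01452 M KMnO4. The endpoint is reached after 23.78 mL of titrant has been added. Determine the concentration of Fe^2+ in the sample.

n(KMnO4) = 0.01452 x 0.02378 = 0.0003453 mol.
From the balanced equation, 1 mol KMnO4 reacts with 5 mol Fe^2+, so n(Fe^2+) = 0.0003453 x 5/1 = 0.001726 mol.
[Fe^2+] = 0.001726 / 0.01638 L = 0.105 M.

0.105 M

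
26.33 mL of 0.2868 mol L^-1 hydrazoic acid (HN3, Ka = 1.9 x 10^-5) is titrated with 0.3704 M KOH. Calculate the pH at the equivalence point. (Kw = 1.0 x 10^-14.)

n(HN3) = 0.2868 x 0.02633 = 0.007551 mol; V(KOH) at equivalence = 0.007551/0.3704 = 0.02039 L.
At equivalence all the acid is converted to N3-; total volume = 0.02633 + 0.02039 = 0.04672 L, so [N3-] = 0.007551/0.04672 = 0.1616 M.
Kb = Kw/Ka = 1.0e-14 / 1.9 x 10^-5 = 5.26e-10.
[OH^-] = sqrt(Kb x [N3-]) = sqrt(5.26e-10 x 0.1616) = 9.22e-6 M.
pOH = 5.04, so pH = 14.00 - 5.04 = 8.96.

8.96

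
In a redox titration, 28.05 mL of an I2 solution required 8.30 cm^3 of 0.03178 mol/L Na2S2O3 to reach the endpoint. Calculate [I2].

n(Na2S2O3) = 0.03178 x 0.008300 = 0.0002638 mol.
From the balanced equation, 2 mol Na2S2O3 reacts with 1 mol I2, so n(I2) = 0.0002638 x 1/2 = 0.0001319 mol.
[I2] = 0.0001319 / 0.02805 L = 0.00470 M.

0.00470 M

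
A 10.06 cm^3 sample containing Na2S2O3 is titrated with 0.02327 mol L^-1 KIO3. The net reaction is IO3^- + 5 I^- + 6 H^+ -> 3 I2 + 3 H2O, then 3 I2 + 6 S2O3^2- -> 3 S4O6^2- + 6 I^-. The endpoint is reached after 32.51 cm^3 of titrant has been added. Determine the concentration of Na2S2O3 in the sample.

0.451 M

n(KIO3) = 0.02327 x 0.03251 = 0.0007565 mol.
From the balanced equation, 1 mol KIO3 reacts with 6 mol Na2S2O3, so n(Na2S2O3) = 0.0007565 x 6/1 = 0.004539 mol.
[Na2S2O3] = 0.004539 / 0.01006 L = 0.451 M.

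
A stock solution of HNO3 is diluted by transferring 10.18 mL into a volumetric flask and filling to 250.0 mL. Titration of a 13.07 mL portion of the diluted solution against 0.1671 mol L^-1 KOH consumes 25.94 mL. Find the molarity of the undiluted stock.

8.14 M

n(KOH) = 0.1671 x 0.02594 = 0.004335 mol.
n(HNO3) in the aliquot = 0.004335 mol.
[diluted HNO3] = 0.004335 / 0.01307 = 0.3316 M.
Dilution factor = 250.0/10.18 = 24.56, so [stock] = 0.3316 x 24.56 = 8.14 M.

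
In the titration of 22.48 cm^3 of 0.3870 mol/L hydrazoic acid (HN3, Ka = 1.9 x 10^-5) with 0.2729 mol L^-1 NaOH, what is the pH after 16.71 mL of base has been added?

Initial n(HN3) = 0.3870 x 0.02248 = 0.008700 mol.
n(NaOH) added = 0.2729 x 0.01671 = 0.004560 mol, converting that many moles of HN3 to N3-.
Remaining n(HN3) = 0.004140 mol; n(N3-) = 0.004560 mol.
By Henderson-Hasselbalch, pH = pKa + log([A^-]/[HA]) = 4.72 + log(0.004560/0.004140) = 4.72 + (+0.04) = 4.76.

4.76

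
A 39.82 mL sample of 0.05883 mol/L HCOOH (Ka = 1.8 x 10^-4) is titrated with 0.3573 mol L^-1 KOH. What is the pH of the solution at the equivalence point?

8.22

n(HCOOH) = 0.05883 x 0.03982 = 0.002343 mol; V(KOH) at equivalence = 0.002343/0.3573 = 0.006556 L.
At equivalence all the acid is converted to HCOO-; total volume = 0.03982 + 0.006556 = 0.04638 L, so [HCOO-] = 0.002343/0.04638 = 0.05051 M.
Kb = Kw/Ka = 1.0e-14 / 1.8 x 10^-4 = 5.56e-11.
[OH^-] = sqrt(Kb x [HCOO-]) = sqrt(5.56e-11 x 0.05051) = 1.68e-6 M.
pOH = 5.78, so pH = 14.00 - 5.78 = 8.22.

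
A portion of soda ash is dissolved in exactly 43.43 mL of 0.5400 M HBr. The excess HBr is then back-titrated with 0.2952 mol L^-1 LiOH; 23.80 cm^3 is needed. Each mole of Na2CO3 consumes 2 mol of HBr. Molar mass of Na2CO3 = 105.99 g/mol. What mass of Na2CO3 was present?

0.871 g

Total n(HBr) added = 0.5400 x 0.04343 = 0.02345 mol.
n(LiOH) used = 0.2952 x 0.02380 = 0.007026 mol, which equals the excess n(HBr).
So n(HBr) consumed by the sample = 0.02345 - 0.007026 = 0.01643 mol.
n(Na2CO3) = 0.01643 / 2 = 0.008213 mol.
mass = 0.008213 mol x 105.99 g/mol = 0.871 g.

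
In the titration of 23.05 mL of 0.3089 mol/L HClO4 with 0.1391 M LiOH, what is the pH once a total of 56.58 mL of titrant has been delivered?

n(acid) = 0.3089 x 0.02305 = 0.007120 mol; n(LiOH) added = 0.1391 x 0.05658 = 0.007870 mol.
Base is in excess by 0.007870 - 0.007120 = 0.0007501 mol in a total volume of 0.07963 L.
[OH^-] = 0.0007501/0.07963 = 0.009420 M, so pOH = 2.03 and pH = 14.00 - 2.03 = 11.97.

11.97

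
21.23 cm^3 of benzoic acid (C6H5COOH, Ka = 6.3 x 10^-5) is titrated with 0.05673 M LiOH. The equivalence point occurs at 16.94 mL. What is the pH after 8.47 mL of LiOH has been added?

4.20

8.47 mL is exactly half the equivalence volume (16.94/2), i.e. the half-equivalence point.
There, n(HA) = n(A^-), so pH = pKa = -log(6.3 x 10^-5) = 4.20.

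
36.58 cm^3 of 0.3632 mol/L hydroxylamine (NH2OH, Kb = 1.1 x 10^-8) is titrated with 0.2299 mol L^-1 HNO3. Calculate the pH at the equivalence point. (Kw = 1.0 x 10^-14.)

n(NH2OH) = 0.3632 x 0.03658 = 0.01329 mol; V(HNO3) at equivalence = 0.01329/0.2299 = 0.05779 L.
At equivalence the base is fully converted to NH3OH+; total volume = 0.09437 L, so [NH3OH+] = 0.01329/0.09437 = 0.1408 M.
Ka(NH3OH+) = Kw/Kb = 1.0e-14 / 1.1 x 10^-8 = 9.09e-7.
[H^+] = sqrt(Ka x [NH3OH+]) = sqrt(9.09e-7 x 0.1408) = 0.000358 M.
pH = -log(0.000358) = 3.45.

3.45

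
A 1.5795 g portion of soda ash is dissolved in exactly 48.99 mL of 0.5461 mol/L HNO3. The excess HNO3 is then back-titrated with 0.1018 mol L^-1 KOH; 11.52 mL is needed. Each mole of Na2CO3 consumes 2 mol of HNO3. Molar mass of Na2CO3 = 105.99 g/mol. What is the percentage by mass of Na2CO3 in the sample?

85.8%

Total n(HNO3) added = 0.5461 x 0.04899 = 0.02675 mol.
n(KOH) used = 0.1018 x 0.01152 = 0.001173 mol, which equals the excess n(HNO3).
So n(HNO3) consumed by the sample = 0.02675 - 0.001173 = 0.02558 mol.
n(Na2CO3) = 0.02558 / 2 = 0.01279 mol.
mass Na2CO3 = 0.01279 x 105.99 = 1.356 g, so %Na2CO3 = 1.356/1.5795 x 100 = 85.8%.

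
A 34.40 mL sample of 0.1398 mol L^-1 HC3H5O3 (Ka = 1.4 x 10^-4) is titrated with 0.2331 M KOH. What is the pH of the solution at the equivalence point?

n(HC3H5O3) = 0.1398 x 0.03440 = 0.004809 mol; V(KOH) at equivalence = 0.004809/0.2331 = 0.02063 L.
At equivalence all the acid is converted to C3H5O3-; total volume = 0.03440 + 0.02063 = 0.05503 L, so [C3H5O3-] = 0.004809/0.05503 = 0.08739 M.
Kb = Kw/Ka = 1.0e-14 / 1.4 x 10^-4 = 7.14e-11.
[OH^-] = sqrt(Kb x [C3H5O3-]) = sqrt(7.14e-11 x 0.08739) = 2.50e-6 M.
pOH = 5.60, so pH = 14.00 - 5.60 = 8.40.

8.40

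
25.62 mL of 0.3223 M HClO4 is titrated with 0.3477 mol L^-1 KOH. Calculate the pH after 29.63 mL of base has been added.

12.57

n(acid) = 0.3223 x 0.02562 = 0.008257 mol; n(KOH) added = 0.3477 x 0.02963 = 0.01030 mol.
Base is in excess by 0.01030 - 0.008257 = 0.002045 mol in a total volume of 0.05525 L.
[OH^-] = 0.002045/0.05525 = 0.03701 M, so pOH = 1.43 and pH = 14.00 - 1.43 = 12.57.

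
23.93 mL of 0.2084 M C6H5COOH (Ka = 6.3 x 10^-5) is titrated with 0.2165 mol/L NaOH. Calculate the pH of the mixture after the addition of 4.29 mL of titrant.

Initial n(C6H5COOH) = 0.2084 x 0.02393 = 0.004987 mol.
n(NaOH) added = 0.2165 x 0.004290 = 0.0009288 mol, converting that many moles of C6H5COOH to C6H5COO-.
Remaining n(C6H5COOH) = 0.004058 mol; n(C6H5COO-) = 0.0009288 mol.
By Henderson-Hasselbalch, pH = pKa + log([A^-]/[HA]) = 4.20 + log(0.0009288/0.004058) = 4.20 + (-0.64) = 3.56.

3.56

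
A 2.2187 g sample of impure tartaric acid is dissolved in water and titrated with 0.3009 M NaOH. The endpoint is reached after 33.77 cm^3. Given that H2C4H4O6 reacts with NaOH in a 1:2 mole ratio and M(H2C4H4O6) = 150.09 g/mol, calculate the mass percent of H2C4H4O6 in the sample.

34.4%

n(NaOH) = 0.3009 x 0.03377 = 0.01016 mol.
n(H2C4H4O6) = 0.01016 / 2 = 0.005081 mol.
mass of H2C4H4O6 = 0.005081 x 150.09 = 0.7626 g.
% purity = 0.7626 / 2.2187 x 100 = 34.4%.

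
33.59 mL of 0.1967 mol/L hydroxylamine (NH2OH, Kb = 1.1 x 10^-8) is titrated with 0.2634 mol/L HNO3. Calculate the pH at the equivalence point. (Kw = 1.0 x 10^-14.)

n(NH2OH) = 0.1967 x 0.03359 = 0.006607 mol; V(HNO3) at equivalence = 0.006607/0.2634 = 0.02508 L.
At equivalence the base is fully converted to NH3OH+; total volume = 0.05867 L, so [NH3OH+] = 0.006607/0.05867 = 0.1126 M.
Ka(NH3OH+) = Kw/Kb = 1.0e-14 / 1.1 x 10^-8 = 9.09e-7.
[H^+] = sqrt(Ka x [NH3OH+]) = sqrt(9.09e-7 x 0.1126) = 0.000320 M.
pH = -log(0.000320) = 3.49.

3.49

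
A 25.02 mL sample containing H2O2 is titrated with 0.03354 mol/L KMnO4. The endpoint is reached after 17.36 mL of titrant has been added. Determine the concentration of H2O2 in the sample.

n(KMnO4) = 0.03354 x 0.01736 = 0.0005823 mol.
From the balanced equation, 2 mol KMnO4 reacts with 5 mol H2O2, so n(H2O2) = 0.0005823 x 5/2 = 0.001456 mol.
[H2O2] = 0.001456 / 0.02502 L = 0.0582 M.

0.0582 M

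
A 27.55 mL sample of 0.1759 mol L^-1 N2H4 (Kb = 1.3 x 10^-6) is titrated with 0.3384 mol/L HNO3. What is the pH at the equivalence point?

4.53

n(N2H4) = 0.1759 x 0.02755 = 0.004846 mol; V(HNO3) at equivalence = 0.004846/0.3384 = 0.01432 L.
At equivalence the base is fully converted to N2H5+; total volume = 0.04187 L, so [N2H5+] = 0.004846/0.04187 = 0.1157 M.
Ka(N2H5+) = Kw/Kb = 1.0e-14 / 1.3 x 10^-6 = 7.69e-9.
[H^+] = sqrt(Ka x [N2H5+]) = sqrt(7.69e-9 x 0.1157) = 2.98e-5 M.
pH = -log(2.98e-5) = 4.53.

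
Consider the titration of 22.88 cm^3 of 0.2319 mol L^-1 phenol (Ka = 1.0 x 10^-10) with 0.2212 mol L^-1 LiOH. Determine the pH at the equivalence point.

n(C6H5OH) = 0.2319 x 0.02288 = 0.005306 mol; V(LiOH) at equivalence = 0.005306/0.2212 = 0.02399 L.
At equivalence all the acid is converted to C6H5O-; total volume = 0.02288 + 0.02399 = 0.04687 L, so [C6H5O-] = 0.005306/0.04687 = 0.1132 M.
Kb = Kw/Ka = 1.0e-14 / 1.0 x 10^-10 = 0.000100.
[OH^-] = sqrt(Kb x [C6H5O-]) = sqrt(0.000100 x 0.1132) = 0.00336 M.
pOH = 2.47, so pH = 14.00 - 2.47 = 11.53.

11.53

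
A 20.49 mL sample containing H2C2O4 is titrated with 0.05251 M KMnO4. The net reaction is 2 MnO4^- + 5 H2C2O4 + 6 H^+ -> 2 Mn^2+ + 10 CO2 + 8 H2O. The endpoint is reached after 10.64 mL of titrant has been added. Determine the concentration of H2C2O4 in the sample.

0.0682 M

n(KMnO4) = 0.05251 x 0.01064 = 0.0005587 mol.
From the balanced equation, 2 mol KMnO4 reacts with 5 mol H2C2O4, so n(H2C2O4) = 0.0005587 x 5/2 = 0.001397 mol.
[H2C2O4] = 0.001397 / 0.02049 L = 0.0682 M.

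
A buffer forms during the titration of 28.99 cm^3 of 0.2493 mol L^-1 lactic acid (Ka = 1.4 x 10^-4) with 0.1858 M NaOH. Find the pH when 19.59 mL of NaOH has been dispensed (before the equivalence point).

Initial n(HC3H5O3) = 0.2493 x 0.02899 = 0.007227 mol.
n(NaOH) added = 0.1858 x 0.01959 = 0.003640 mol, converting that many moles of HC3H5O3 to C3H5O3-.
Remaining n(HC3H5O3) = 0.003587 mol; n(C3H5O3-) = 0.003640 mol.
By Henderson-Hasselbalch, pH = pKa + log([A^-]/[HA]) = 3.85 + log(0.003640/0.003587) = 3.85 + (+0.01) = 3.86.

3.86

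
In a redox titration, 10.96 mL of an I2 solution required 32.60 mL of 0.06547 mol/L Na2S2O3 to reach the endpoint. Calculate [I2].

n(Na2S2O3) = 0.06547 x 0.03260 = 0.002134 mol.
From the balanced equation, 2 mol Na2S2O3 reacts with 1 mol I2, so n(I2) = 0.002134 x 1/2 = 0.001067 mol.
[I2] = 0.001067 / 0.01096 L = 0.0974 M.

0.0974 M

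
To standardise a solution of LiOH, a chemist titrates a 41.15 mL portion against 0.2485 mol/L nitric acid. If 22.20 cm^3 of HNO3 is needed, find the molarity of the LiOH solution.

n(HNO3) delivered = 0.2485 x 0.02220 = 0.005517 mol.
For a 1:1 reaction, n(LiOH) = 0.005517 mol.
[LiOH] = 0.005517 mol / 0.04115 L = 0.134 M.

0.134 M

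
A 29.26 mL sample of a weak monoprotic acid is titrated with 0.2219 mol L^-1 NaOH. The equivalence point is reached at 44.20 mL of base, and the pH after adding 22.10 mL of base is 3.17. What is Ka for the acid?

22.10 mL is half of the equivalence volume, so this is the half-equivalence point where [HA] = [A^-].
At half-equivalence pH = pKa, so pKa = 3.17.
Ka = 10^(-3.17) = 6.8 x 10^-4.

6.8 x 10^-4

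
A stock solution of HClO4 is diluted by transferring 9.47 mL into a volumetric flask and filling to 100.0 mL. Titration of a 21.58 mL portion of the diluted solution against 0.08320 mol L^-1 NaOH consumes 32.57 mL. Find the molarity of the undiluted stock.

1.33 M

n(NaOH) = 0.08320 x 0.03257 = 0.002710 mol.
n(HClO4) in the aliquot = 0.002710 mol.
[diluted HClO4] = 0.002710 / 0.02158 = 0.1256 M.
Dilution factor = 100.0/9.470 = 10.56, so [stock] = 0.1256 x 10.56 = 1.33 M.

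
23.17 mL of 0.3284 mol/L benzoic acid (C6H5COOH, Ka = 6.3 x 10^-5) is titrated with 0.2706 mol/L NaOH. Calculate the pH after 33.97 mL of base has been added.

n(acid) = 0.3284 x 0.02317 = 0.007609 mol; n(NaOH) added = 0.2706 x 0.03397 = 0.009192 mol.
Base is in excess by 0.009192 - 0.007609 = 0.001583 mol in a total volume of 0.05714 L.
[OH^-] = 0.001583/0.05714 = 0.02771 M, so pOH = 1.56 and pH = 14.00 - 1.56 = 12.44.

12.44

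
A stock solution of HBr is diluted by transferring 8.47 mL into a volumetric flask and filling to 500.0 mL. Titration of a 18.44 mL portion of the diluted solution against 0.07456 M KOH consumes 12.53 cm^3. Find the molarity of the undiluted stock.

2.99 M

n(KOH) = 0.07456 x 0.01253 = 0.0009342 mol.
n(HBr) in the aliquot = 0.0009342 mol.
[diluted HBr] = 0.0009342 / 0.01844 = 0.05066 M.
Dilution factor = 500.0/8.470 = 59.03, so [stock] = 0.05066 x 59.03 = 2.99 M.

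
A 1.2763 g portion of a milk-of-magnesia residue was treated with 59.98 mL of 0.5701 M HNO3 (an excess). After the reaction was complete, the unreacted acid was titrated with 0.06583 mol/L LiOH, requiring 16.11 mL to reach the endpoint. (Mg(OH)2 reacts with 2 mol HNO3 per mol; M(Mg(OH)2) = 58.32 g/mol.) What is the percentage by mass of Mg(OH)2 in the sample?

75.7%

Total n(HNO3) added = 0.5701 x 0.05998 = 0.03419 mol.
n(LiOH) used = 0.06583 x 0.01611 = 0.001061 mol, which equals the excess n(HNO3).
So n(HNO3) consumed by the sample = 0.03419 - 0.001061 = 0.03313 mol.
n(Mg(OH)2) = 0.03313 / 2 = 0.01657 mol.
mass Mg(OH)2 = 0.01657 x 58.32 = 0.9662 g, so %Mg(OH)2 = 0.9662/1.2763 x 100 = 75.7%.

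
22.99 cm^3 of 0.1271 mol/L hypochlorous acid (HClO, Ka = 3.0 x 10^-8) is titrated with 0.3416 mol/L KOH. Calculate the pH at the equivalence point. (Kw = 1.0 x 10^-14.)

10.24

n(HClO) = 0.1271 x 0.02299 = 0.002922 mol; V(KOH) at equivalence = 0.002922/0.3416 = 0.008554 L.
At equivalence all the acid is converted to ClO-; total volume = 0.02299 + 0.008554 = 0.03154 L, so [ClO-] = 0.002922/0.03154 = 0.09263 M.
Kb = Kw/Ka = 1.0e-14 / 3.0 x 10^-8 = 3.33e-7.
[OH^-] = sqrt(Kb x [ClO-]) = sqrt(3.33e-7 x 0.09263) = 0.000176 M.
pOH = 3.76, so pH = 14.00 - 3.76 = 10.24.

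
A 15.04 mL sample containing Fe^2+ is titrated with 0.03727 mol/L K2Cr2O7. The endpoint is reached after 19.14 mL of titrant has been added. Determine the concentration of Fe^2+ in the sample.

0.285 M

n(K2Cr2O7) = 0.03727 x 0.01914 = 0.0007133 mol.
From the balanced equation, 1 mol K2Cr2O7 reacts with 6 mol Fe^2+, so n(Fe^2+) = 0.0007133 x 6/1 = 0.004280 mol.
[Fe^2+] = 0.004280 / 0.01504 L = 0.285 M.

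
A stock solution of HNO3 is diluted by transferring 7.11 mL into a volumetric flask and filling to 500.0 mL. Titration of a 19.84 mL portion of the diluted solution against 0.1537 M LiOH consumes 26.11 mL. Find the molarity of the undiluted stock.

14.2 M

n(LiOH) = 0.1537 x 0.02611 = 0.004013 mol.
n(HNO3) in the aliquot = 0.004013 mol.
[diluted HNO3] = 0.004013 / 0.01984 = 0.2023 M.
Dilution factor = 500.0/7.110 = 70.32, so [stock] = 0.2023 x 70.32 = 14.2 M.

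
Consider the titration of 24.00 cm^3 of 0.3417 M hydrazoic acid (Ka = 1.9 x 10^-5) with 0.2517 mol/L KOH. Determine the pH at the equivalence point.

8.94

n(HN3) = 0.3417 x 0.02400 = 0.008201 mol; V(KOH) at equivalence = 0.008201/0.2517 = 0.03258 L.
At equivalence all the acid is converted to N3-; total volume = 0.02400 + 0.03258 = 0.05658 L, so [N3-] = 0.008201/0.05658 = 0.1449 M.
Kb = Kw/Ka = 1.0e-14 / 1.9 x 10^-5 = 5.26e-10.
[OH^-] = sqrt(Kb x [N3-]) = sqrt(5.26e-10 x 0.1449) = 8.73e-6 M.
pOH = 5.06, so pH = 14.00 - 5.06 = 8.94.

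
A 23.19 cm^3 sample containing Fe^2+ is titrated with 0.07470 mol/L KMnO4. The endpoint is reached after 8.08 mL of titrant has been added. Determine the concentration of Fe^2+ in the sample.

0.130 M

n(KMnO4) = 0.07470 x 0.008080 = 0.0006036 mol.
From the balanced equation, 1 mol KMnO4 reacts with 5 mol Fe^2+, so n(Fe^2+) = 0.0006036 x 5/1 = 0.003018 mol.
[Fe^2+] = 0.003018 / 0.02319 L = 0.130 M.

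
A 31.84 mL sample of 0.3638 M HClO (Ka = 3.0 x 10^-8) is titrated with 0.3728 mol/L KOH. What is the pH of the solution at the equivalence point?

n(HClO) = 0.3638 x 0.03184 = 0.01158 mol; V(KOH) at equivalence = 0.01158/0.3728 = 0.03107 L.
At equivalence all the acid is converted to ClO-; total volume = 0.03184 + 0.03107 = 0.06291 L, so [ClO-] = 0.01158/0.06291 = 0.1841 M.
Kb = Kw/Ka = 1.0e-14 / 3.0 x 10^-8 = 3.33e-7.
[OH^-] = sqrt(Kb x [ClO-]) = sqrt(3.33e-7 x 0.1841) = 0.000248 M.
pOH = 3.61, so pH = 14.00 - 3.61 = 10.39.

10.39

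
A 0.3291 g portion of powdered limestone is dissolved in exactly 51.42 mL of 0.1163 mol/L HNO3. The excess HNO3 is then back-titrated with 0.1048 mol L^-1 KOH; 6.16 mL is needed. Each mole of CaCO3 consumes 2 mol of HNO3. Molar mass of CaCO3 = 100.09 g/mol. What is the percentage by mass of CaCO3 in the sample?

81.1%

Total n(HNO3) added = 0.1163 x 0.05142 = 0.005980 mol.
n(KOH) used = 0.1048 x 0.006160 = 0.0006456 mol, which equals the excess n(HNO3).
So n(HNO3) consumed by the sample = 0.005980 - 0.0006456 = 0.005335 mol.
n(CaCO3) = 0.005335 / 2 = 0.002667 mol.
mass CaCO3 = 0.002667 x 100.09 = 0.2670 g, so %CaCO3 = 0.2670/0.3291 x 100 = 81.1%.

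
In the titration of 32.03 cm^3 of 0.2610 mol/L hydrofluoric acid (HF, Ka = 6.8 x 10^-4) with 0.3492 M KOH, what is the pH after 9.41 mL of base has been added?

2.98

Initial n(HF) = 0.2610 x 0.03203 = 0.008360 mol.
n(KOH) added = 0.3492 x 0.009410 = 0.003286 mol, converting that many moles of HF to F-.
Remaining n(HF) = 0.005074 mol; n(F-) = 0.003286 mol.
By Henderson-Hasselbalch, pH = pKa + log([A^-]/[HA]) = 3.17 + log(0.003286/0.005074) = 3.17 + (-0.19) = 2.98.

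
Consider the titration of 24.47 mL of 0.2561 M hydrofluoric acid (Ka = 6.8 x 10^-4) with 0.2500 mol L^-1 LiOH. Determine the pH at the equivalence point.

n(HF) = 0.2561 x 0.02447 = 0.006267 mol; V(LiOH) at equivalence = 0.006267/0.2500 = 0.02507 L.
At equivalence all the acid is converted to F-; total volume = 0.02447 + 0.02507 = 0.04954 L, so [F-] = 0.006267/0.04954 = 0.1265 M.
Kb = Kw/Ka = 1.0e-14 / 6.8 x 10^-4 = 1.47e-11.
[OH^-] = sqrt(Kb x [F-]) = sqrt(1.47e-11 x 0.1265) = 1.36e-6 M.
pOH = 5.87, so pH = 14.00 - 5.87 = 8.13.

8.13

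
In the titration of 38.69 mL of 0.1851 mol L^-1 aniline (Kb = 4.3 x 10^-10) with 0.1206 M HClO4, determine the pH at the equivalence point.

n(C6H5NH2) = 0.1851 x 0.03869 = 0.007162 mol; V(HClO4) at equivalence = 0.007162/0.1206 = 0.05938 L.
At equivalence the base is fully converted to C6H5NH3+; total volume = 0.09807 L, so [C6H5NH3+] = 0.007162/0.09807 = 0.07302 M.
Ka(C6H5NH3+) = Kw/Kb = 1.0e-14 / 4.3 x 10^-10 = 2.33e-5.
[H^+] = sqrt(Ka x [C6H5NH3+]) = sqrt(2.33e-5 x 0.07302) = 0.00130 M.
pH = -log(0.00130) = 2.89.

2.89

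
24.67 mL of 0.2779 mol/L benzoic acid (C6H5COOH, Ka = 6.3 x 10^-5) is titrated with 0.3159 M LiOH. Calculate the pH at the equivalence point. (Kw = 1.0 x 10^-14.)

8.69

n(C6H5COOH) = 0.2779 x 0.02467 = 0.006856 mol; V(LiOH) at equivalence = 0.006856/0.3159 = 0.02170 L.
At equivalence all the acid is converted to C6H5COO-; total volume = 0.02467 + 0.02170 = 0.04637 L, so [C6H5COO-] = 0.006856/0.04637 = 0.1478 M.
Kb = Kw/Ka = 1.0e-14 / 6.3 x 10^-5 = 1.59e-10.
[OH^-] = sqrt(Kb x [C6H5COO-]) = sqrt(1.59e-10 x 0.1478) = 4.84e-6 M.
pOH = 5.31, so pH = 14.00 - 5.31 = 8.69.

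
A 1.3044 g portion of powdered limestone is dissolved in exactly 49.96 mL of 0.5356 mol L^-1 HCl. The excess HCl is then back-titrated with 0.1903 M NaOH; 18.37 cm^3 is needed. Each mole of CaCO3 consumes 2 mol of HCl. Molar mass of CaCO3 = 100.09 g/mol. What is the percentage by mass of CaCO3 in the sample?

89.3%

Total n(HCl) added = 0.5356 x 0.04996 = 0.02676 mol.
n(NaOH) used = 0.1903 x 0.01837 = 0.003496 mol, which equals the excess n(HCl).
So n(HCl) consumed by the sample = 0.02676 - 0.003496 = 0.02326 mol.
n(CaCO3) = 0.02326 / 2 = 0.01163 mol.
mass CaCO3 = 0.01163 x 100.09 = 1.164 g, so %CaCO3 = 1.164/1.3044 x 100 = 89.3%.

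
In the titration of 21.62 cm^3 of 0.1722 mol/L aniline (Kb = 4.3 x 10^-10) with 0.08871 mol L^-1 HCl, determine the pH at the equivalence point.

2.93

n(C6H5NH2) = 0.1722 x 0.02162 = 0.003723 mol; V(HCl) at equivalence = 0.003723/0.08871 = 0.04197 L.
At equivalence the base is fully converted to C6H5NH3+; total volume = 0.06359 L, so [C6H5NH3+] = 0.003723/0.06359 = 0.05855 M.
Ka(C6H5NH3+) = Kw/Kb = 1.0e-14 / 4.3 x 10^-10 = 2.33e-5.
[H^+] = sqrt(Ka x [C6H5NH3+]) = sqrt(2.33e-5 x 0.05855) = 0.00117 M.
pH = -log(0.00117) = 2.93.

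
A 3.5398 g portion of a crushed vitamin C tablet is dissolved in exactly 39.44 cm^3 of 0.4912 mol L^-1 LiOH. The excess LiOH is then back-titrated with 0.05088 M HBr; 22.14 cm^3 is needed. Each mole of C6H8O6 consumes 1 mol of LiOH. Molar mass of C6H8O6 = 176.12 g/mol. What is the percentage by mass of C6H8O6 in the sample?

Total n(LiOH) added = 0.4912 x 0.03944 = 0.01937 mol.
n(HBr) used = 0.05088 x 0.02214 = 0.001126 mol, which equals the excess n(LiOH).
So n(LiOH) consumed by the sample = 0.01937 - 0.001126 = 0.01825 mol.
n(C6H8O6) = 0.01825 / 1 = 0.01825 mol.
mass C6H8O6 = 0.01825 x 176.12 = 3.214 g, so %C6H8O6 = 3.214/3.5398 x 100 = 90.8%.

90.8%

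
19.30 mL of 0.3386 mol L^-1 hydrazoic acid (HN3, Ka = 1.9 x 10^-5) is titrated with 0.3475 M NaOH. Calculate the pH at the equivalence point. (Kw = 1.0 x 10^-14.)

n(HN3) = 0.3386 x 0.01930 = 0.006535 mol; V(NaOH) at equivalence = 0.006535/0.3475 = 0.01881 L.
At equivalence all the acid is converted to N3-; total volume = 0.01930 + 0.01881 = 0.03811 L, so [N3-] = 0.006535/0.03811 = 0.1715 M.
Kb = Kw/Ka = 1.0e-14 / 1.9 x 10^-5 = 5.26e-10.
[OH^-] = sqrt(Kb x [N3-]) = sqrt(5.26e-10 x 0.1715) = 9.50e-6 M.
pOH = 5.02, so pH = 14.00 - 5.02 = 8.98.

8.98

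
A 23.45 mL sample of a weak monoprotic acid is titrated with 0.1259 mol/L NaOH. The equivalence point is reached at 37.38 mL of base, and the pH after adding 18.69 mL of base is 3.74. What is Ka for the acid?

18.69 mL is half of the equivalence volume, so this is the half-equivalence point where [HA] = [A^-].
At half-equivalence pH = pKa, so pKa = 3.74.
Ka = 10^(-3.74) = 1.8 x 10^-4.

1.8 x 10^-4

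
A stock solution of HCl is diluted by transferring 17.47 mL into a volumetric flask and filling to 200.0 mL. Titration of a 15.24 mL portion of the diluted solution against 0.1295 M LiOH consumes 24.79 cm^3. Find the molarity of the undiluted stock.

n(LiOH) = 0.1295 x 0.02479 = 0.003210 mol.
n(HCl) in the aliquot = 0.003210 mol.
[diluted HCl] = 0.003210 / 0.01524 = 0.2106 M.
Dilution factor = 200.0/17.47 = 11.45, so [stock] = 0.2106 x 11.45 = 2.41 M.

2.41 M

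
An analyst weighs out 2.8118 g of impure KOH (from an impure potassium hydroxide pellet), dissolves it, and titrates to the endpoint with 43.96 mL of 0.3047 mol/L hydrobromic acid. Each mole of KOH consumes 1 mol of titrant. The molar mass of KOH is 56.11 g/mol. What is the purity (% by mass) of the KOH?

26.7%

n(HBr) = 0.3047 x 0.04396 = 0.01339 mol.
n(KOH) = 0.01339 / 1 = 0.01339 mol.
mass of KOH = 0.01339 x 56.11 = 0.7516 g.
% purity = 0.7516 / 2.8118 x 100 = 26.7%.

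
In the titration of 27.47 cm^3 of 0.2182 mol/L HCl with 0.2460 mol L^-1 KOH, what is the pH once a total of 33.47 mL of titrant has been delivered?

n(acid) = 0.2182 x 0.02747 = 0.005994 mol; n(KOH) added = 0.2460 x 0.03347 = 0.008234 mol.
Base is in excess by 0.008234 - 0.005994 = 0.002240 mol in a total volume of 0.06094 L.
[OH^-] = 0.002240/0.06094 = 0.03675 M, so pOH = 1.43 and pH = 14.00 - 1.43 = 12.57.

12.57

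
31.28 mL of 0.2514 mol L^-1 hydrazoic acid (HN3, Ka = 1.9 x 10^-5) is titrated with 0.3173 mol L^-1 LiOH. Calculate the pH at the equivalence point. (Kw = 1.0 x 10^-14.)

n(HN3) = 0.2514 x 0.03128 = 0.007864 mol; V(LiOH) at equivalence = 0.007864/0.3173 = 0.02478 L.
At equivalence all the acid is converted to N3-; total volume = 0.03128 + 0.02478 = 0.05606 L, so [N3-] = 0.007864/0.05606 = 0.1403 M.
Kb = Kw/Ka = 1.0e-14 / 1.9 x 10^-5 = 5.26e-10.
[OH^-] = sqrt(Kb x [N3-]) = sqrt(5.26e-10 x 0.1403) = 8.59e-6 M.
pOH = 5.07, so pH = 14.00 - 5.07 = 8.93.

8.93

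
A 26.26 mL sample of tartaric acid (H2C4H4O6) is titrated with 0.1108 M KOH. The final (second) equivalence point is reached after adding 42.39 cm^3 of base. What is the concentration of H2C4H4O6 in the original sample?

0.0894 M

n(KOH) = 0.1108 x 0.04239 = 0.004697 mol.
At the final (second) equivalence point, 2 mol OH^- react per mol H2C4H4O6, so n(H2C4H4O6) = 0.004697 / 2 = 0.002348 mol.
[H2C4H4O6] = 0.002348 / 0.02626 L = 0.0894 M.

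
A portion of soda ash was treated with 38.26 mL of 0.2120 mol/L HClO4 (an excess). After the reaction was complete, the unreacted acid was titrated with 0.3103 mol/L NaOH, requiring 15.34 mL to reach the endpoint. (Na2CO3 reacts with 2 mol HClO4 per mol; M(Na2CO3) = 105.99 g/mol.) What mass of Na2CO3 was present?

0.178 g

Total n(HClO4) added = 0.2120 x 0.03826 = 0.008111 mol.
n(NaOH) used = 0.3103 x 0.01534 = 0.004760 mol, which equals the excess n(HClO4).
So n(HClO4) consumed by the sample = 0.008111 - 0.004760 = 0.003351 mol.
n(Na2CO3) = 0.003351 / 2 = 0.001676 mol.
mass = 0.001676 mol x 105.99 g/mol = 0.178 g.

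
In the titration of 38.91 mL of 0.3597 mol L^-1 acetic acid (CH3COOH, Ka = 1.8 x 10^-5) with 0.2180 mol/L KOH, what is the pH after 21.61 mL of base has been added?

Initial n(CH3COOH) = 0.3597 x 0.03891 = 0.01400 mol.
n(KOH) added = 0.2180 x 0.02161 = 0.004711 mol, converting that many moles of CH3COOH to CH3COO-.
Remaining n(CH3COOH) = 0.009285 mol; n(CH3COO-) = 0.004711 mol.
By Henderson-Hasselbalch, pH = pKa + log([A^-]/[HA]) = 4.74 + log(0.004711/0.009285) = 4.74 + (-0.29) = 4.45.

4.45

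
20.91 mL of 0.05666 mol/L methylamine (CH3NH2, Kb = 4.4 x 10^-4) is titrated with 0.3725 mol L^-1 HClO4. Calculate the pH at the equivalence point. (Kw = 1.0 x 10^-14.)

5.98

n(CH3NH2) = 0.05666 x 0.02091 = 0.001185 mol; V(HClO4) at equivalence = 0.001185/0.3725 = 0.003181 L.
At equivalence the base is fully converted to CH3NH3+; total volume = 0.02409 L, so [CH3NH3+] = 0.001185/0.02409 = 0.04918 M.
Ka(CH3NH3+) = Kw/Kb = 1.0e-14 / 4.4 x 10^-4 = 2.27e-11.
[H^+] = sqrt(Ka x [CH3NH3+]) = sqrt(2.27e-11 x 0.04918) = 1.06e-6 M.
pH = -log(1.06e-6) = 5.98.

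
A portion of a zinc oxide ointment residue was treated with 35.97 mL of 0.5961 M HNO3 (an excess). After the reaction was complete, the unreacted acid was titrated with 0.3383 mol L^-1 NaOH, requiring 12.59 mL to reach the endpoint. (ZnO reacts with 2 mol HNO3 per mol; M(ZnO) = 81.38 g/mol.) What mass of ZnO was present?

0.699 g

Total n(HNO3) added = 0.5961 x 0.03597 = 0.02144 mol.
n(NaOH) used = 0.3383 x 0.01259 = 0.004259 mol, which equals the excess n(HNO3).
So n(HNO3) consumed by the sample = 0.02144 - 0.004259 = 0.01718 mol.
n(ZnO) = 0.01718 / 2 = 0.008591 mol.
mass = 0.008591 mol x 81.38 g/mol = 0.699 g.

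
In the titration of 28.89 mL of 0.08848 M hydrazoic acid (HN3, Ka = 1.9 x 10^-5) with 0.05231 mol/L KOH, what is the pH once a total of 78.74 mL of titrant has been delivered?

12.16

n(acid) = 0.08848 x 0.02889 = 0.002556 mol; n(KOH) added = 0.05231 x 0.07874 = 0.004119 mol.
Base is in excess by 0.004119 - 0.002556 = 0.001563 mol in a total volume of 0.1076 L.
[OH^-] = 0.001563/0.1076 = 0.01452 M, so pOH = 1.84 and pH = 14.00 - 1.84 = 12.16.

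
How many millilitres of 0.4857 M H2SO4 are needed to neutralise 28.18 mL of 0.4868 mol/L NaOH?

n(NaOH) = 0.4868 mol/L x 0.02818 L = 0.01372 mol.
The neutralisation is 2 NaOH : 1 H2SO4, so n(H2SO4) = 0.01372 x 1/2 = 0.006859 mol.
V(H2SO4) = 0.006859 / 0.4857 = 0.01412 L = 14.1 mL.

14.1 mL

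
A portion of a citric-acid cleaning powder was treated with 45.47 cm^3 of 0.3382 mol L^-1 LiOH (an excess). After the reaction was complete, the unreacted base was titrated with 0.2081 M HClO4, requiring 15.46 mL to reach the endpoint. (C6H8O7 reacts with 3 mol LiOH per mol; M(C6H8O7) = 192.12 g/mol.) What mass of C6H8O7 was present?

0.779 g

Total n(LiOH) added = 0.3382 x 0.04547 = 0.01538 mol.
n(HClO4) used = 0.2081 x 0.01546 = 0.003217 mol, which equals the excess n(LiOH).
So n(LiOH) consumed by the sample = 0.01538 - 0.003217 = 0.01216 mol.
n(C6H8O7) = 0.01216 / 3 = 0.004054 mol.
mass = 0.004054 mol x 192.12 g/mol = 0.779 g.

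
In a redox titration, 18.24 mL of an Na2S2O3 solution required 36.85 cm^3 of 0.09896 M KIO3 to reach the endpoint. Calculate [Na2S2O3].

n(KIO3) = 0.09896 x 0.03685 = 0.003647 mol.
From the balanced equation, 1 mol KIO3 reacts with 6 mol Na2S2O3, so n(Na2S2O3) = 0.003647 x 6/1 = 0.02188 mol.
[Na2S2O3] = 0.02188 / 0.01824 L = 1.20 M.

1.20 M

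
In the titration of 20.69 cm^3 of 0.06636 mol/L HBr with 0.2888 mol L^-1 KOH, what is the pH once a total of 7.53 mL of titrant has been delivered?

n(acid) = 0.06636 x 0.02069 = 0.001373 mol; n(KOH) added = 0.2888 x 0.007530 = 0.002175 mol.
Base is in excess by 0.002175 - 0.001373 = 0.0008017 mol in a total volume of 0.02822 L.
[OH^-] = 0.0008017/0.02822 = 0.02841 M, so pOH = 1.55 and pH = 14.00 - 1.55 = 12.45.

12.45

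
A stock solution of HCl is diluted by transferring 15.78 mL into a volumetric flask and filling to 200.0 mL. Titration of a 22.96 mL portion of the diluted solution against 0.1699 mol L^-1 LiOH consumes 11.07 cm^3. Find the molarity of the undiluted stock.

1.04 M

n(LiOH) = 0.1699 x 0.01107 = 0.001881 mol.
n(HCl) in the aliquot = 0.001881 mol.
[diluted HCl] = 0.001881 / 0.02296 = 0.08192 M.
Dilution factor = 200.0/15.78 = 12.67, so [stock] = 0.08192 x 12.67 = 1.04 M.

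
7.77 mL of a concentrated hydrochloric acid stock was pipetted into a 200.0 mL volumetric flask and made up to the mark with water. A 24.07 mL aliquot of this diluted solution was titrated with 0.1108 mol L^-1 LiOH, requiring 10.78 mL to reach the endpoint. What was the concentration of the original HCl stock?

n(LiOH) = 0.1108 x 0.01078 = 0.001194 mol.
n(HCl) in the aliquot = 0.001194 mol.
[diluted HCl] = 0.001194 / 0.02407 = 0.04962 M.
Dilution factor = 200.0/7.770 = 25.74, so [stock] = 0.04962 x 25.74 = 1.28 M.

1.28 M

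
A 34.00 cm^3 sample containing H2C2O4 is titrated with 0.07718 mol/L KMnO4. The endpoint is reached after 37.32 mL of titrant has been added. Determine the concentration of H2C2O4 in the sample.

0.212 M

n(KMnO4) = 0.07718 x 0.03732 = 0.002880 mol.
From the balanced equation, 2 mol KMnO4 reacts with 5 mol H2C2O4, so n(H2C2O4) = 0.002880 x 5/2 = 0.007201 mol.
[H2C2O4] = 0.007201 / 0.03400 L = 0.212 M.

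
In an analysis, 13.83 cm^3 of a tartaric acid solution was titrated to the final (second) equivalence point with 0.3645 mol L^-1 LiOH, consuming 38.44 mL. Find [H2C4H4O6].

0.507 M

n(LiOH) = 0.3645 x 0.03844 = 0.01401 mol.
At the final (second) equivalence point, 2 mol OH^- react per mol H2C4H4O6, so n(H2C4H4O6) = 0.01401 / 2 = 0.007006 mol.
[H2C4H4O6] = 0.007006 / 0.01383 L = 0.507 M.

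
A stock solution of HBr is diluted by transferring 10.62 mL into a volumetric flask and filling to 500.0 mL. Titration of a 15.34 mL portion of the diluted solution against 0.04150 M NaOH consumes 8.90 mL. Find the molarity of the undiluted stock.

1.13 M

n(NaOH) = 0.04150 x 0.008900 = 0.0003694 mol.
n(HBr) in the aliquot = 0.0003694 mol.
[diluted HBr] = 0.0003694 / 0.01534 = 0.02408 M.
Dilution factor = 500.0/10.62 = 47.08, so [stock] = 0.02408 x 47.08 = 1.13 M.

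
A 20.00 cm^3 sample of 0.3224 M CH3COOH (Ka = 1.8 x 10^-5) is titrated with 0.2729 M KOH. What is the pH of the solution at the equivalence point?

8.96

n(CH3COOH) = 0.3224 x 0.02000 = 0.006448 mol; V(KOH) at equivalence = 0.006448/0.2729 = 0.02363 L.
At equivalence all the acid is converted to CH3COO-; total volume = 0.02000 + 0.02363 = 0.04363 L, so [CH3COO-] = 0.006448/0.04363 = 0.1478 M.
Kb = Kw/Ka = 1.0e-14 / 1.8 x 10^-5 = 5.56e-10.
[OH^-] = sqrt(Kb x [CH3COO-]) = sqrt(5.56e-10 x 0.1478) = 9.06e-6 M.
pOH = 5.04, so pH = 14.00 - 5.04 = 8.96.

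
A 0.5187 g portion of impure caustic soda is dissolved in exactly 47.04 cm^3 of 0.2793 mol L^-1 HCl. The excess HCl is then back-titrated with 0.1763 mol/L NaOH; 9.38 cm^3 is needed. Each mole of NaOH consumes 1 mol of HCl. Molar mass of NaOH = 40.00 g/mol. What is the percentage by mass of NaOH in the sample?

Total n(HCl) added = 0.2793 x 0.04704 = 0.01314 mol.
n(NaOH) used = 0.1763 x 0.009380 = 0.001654 mol, which equals the excess n(HCl).
So n(HCl) consumed by the sample = 0.01314 - 0.001654 = 0.01148 mol.
n(NaOH) = 0.01148 / 1 = 0.01148 mol.
mass NaOH = 0.01148 x 40.00 = 0.4594 g, so %NaOH = 0.4594/0.5187 x 100 = 88.6%.

88.6%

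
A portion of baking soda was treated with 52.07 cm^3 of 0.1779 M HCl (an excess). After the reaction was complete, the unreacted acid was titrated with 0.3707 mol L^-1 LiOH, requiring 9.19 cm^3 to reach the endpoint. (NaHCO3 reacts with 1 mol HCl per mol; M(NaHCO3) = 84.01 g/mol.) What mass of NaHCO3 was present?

0.492 g

Total n(HCl) added = 0.1779 x 0.05207 = 0.009263 mol.
n(LiOH) used = 0.3707 x 0.009190 = 0.003407 mol, which equals the excess n(HCl).
So n(HCl) consumed by the sample = 0.009263 - 0.003407 = 0.005857 mol.
n(NaHCO3) = 0.005857 / 1 = 0.005857 mol.
mass = 0.005857 mol x 84.01 g/mol = 0.492 g.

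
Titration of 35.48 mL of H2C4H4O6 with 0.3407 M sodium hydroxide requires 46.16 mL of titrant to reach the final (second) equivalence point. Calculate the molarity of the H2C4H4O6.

n(NaOH) = 0.3407 x 0.04616 = 0.01573 mol.
At the final (second) equivalence point, 2 mol OH^- react per mol H2C4H4O6, so n(H2C4H4O6) = 0.01573 / 2 = 0.007863 mol.
[H2C4H4O6] = 0.007863 / 0.03548 L = 0.222 M.

0.222 M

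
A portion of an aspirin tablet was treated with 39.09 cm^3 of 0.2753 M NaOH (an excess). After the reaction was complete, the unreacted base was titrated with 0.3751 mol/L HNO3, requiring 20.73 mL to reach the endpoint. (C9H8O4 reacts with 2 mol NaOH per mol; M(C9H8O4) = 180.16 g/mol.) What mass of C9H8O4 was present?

0.269 g

Total n(NaOH) added = 0.2753 x 0.03909 = 0.01076 mol.
n(HNO3) used = 0.3751 x 0.02073 = 0.007776 mol, which equals the excess n(NaOH).
So n(NaOH) consumed by the sample = 0.01076 - 0.007776 = 0.002986 mol.
n(C9H8O4) = 0.002986 / 2 = 0.001493 mol.
mass = 0.001493 mol x 180.16 g/mol = 0.269 g.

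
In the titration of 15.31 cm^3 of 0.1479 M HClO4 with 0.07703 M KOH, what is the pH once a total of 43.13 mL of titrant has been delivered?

12.26

n(acid) = 0.1479 x 0.01531 = 0.002264 mol; n(KOH) added = 0.07703 x 0.04313 = 0.003322 mol.
Base is in excess by 0.003322 - 0.002264 = 0.001058 mol in a total volume of 0.05844 L.
[OH^-] = 0.001058/0.05844 = 0.01810 M, so pOH = 1.74 and pH = 14.00 - 1.74 = 12.26.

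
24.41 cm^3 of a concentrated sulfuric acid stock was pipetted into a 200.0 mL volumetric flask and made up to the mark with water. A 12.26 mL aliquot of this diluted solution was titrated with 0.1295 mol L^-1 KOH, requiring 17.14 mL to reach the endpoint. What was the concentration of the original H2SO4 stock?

n(KOH) = 0.1295 x 0.01714 = 0.002220 mol.
n(H2SO4) in the aliquot = 0.002220 x 1/2 = 0.001110 mol.
[diluted H2SO4] = 0.001110 / 0.01226 = 0.09052 M.
Dilution factor = 200.0/24.41 = 8.193, so [stock] = 0.09052 x 8.193 = 0.742 M.

0.742 M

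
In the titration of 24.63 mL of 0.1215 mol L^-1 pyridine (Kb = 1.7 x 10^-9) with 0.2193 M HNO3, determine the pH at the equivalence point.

3.17

n(C5H5N) = 0.1215 x 0.02463 = 0.002993 mol; V(HNO3) at equivalence = 0.002993/0.2193 = 0.01365 L.
At equivalence the base is fully converted to C5H5NH+; total volume = 0.03828 L, so [C5H5NH+] = 0.002993/0.03828 = 0.07818 M.
Ka(C5H5NH+) = Kw/Kb = 1.0e-14 / 1.7 x 10^-9 = 5.88e-6.
[H^+] = sqrt(Ka x [C5H5NH+]) = sqrt(5.88e-6 x 0.07818) = 0.000678 M.
pH = -log(0.000678) = 3.17.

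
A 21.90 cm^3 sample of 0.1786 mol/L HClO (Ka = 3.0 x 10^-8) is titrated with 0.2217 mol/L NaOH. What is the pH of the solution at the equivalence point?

n(HClO) = 0.1786 x 0.02190 = 0.003911 mol; V(NaOH) at equivalence = 0.003911/0.2217 = 0.01764 L.
At equivalence all the acid is converted to ClO-; total volume = 0.02190 + 0.01764 = 0.03954 L, so [ClO-] = 0.003911/0.03954 = 0.09891 M.
Kb = Kw/Ka = 1.0e-14 / 3.0 x 10^-8 = 3.33e-7.
[OH^-] = sqrt(Kb x [ClO-]) = sqrt(3.33e-7 x 0.09891) = 0.000182 M.
pOH = 3.74, so pH = 14.00 - 3.74 = 10.26.

10.26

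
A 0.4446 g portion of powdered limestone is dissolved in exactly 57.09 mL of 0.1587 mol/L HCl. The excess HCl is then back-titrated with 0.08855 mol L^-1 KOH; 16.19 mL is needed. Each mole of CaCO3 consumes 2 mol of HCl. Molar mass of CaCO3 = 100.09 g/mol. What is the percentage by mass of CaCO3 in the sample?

Total n(HCl) added = 0.1587 x 0.05709 = 0.009060 mol.
n(KOH) used = 0.08855 x 0.01619 = 0.001434 mol, which equals the excess n(HCl).
So n(HCl) consumed by the sample = 0.009060 - 0.001434 = 0.007627 mol.
n(CaCO3) = 0.007627 / 2 = 0.003813 mol.
mass CaCO3 = 0.003813 x 100.09 = 0.3817 g, so %CaCO3 = 0.3817/0.4446 x 100 = 85.8%.

85.8%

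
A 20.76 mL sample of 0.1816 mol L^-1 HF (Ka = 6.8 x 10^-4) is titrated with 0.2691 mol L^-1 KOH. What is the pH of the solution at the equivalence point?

8.10

n(HF) = 0.1816 x 0.02076 = 0.003770 mol; V(KOH) at equivalence = 0.003770/0.2691 = 0.01401 L.
At equivalence all the acid is converted to F-; total volume = 0.02076 + 0.01401 = 0.03477 L, so [F-] = 0.003770/0.03477 = 0.1084 M.
Kb = Kw/Ka = 1.0e-14 / 6.8 x 10^-4 = 1.47e-11.
[OH^-] = sqrt(Kb x [F-]) = sqrt(1.47e-11 x 0.1084) = 1.26e-6 M.
pOH = 5.90, so pH = 14.00 - 5.90 = 8.10.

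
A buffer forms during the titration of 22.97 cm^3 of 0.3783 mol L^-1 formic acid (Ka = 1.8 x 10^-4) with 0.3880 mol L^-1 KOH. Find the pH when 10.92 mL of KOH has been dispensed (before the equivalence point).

3.72

Initial n(HCOOH) = 0.3783 x 0.02297 = 0.008690 mol.
n(KOH) added = 0.3880 x 0.01092 = 0.004237 mol, converting that many moles of HCOOH to HCOO-.
Remaining n(HCOOH) = 0.004453 mol; n(HCOO-) = 0.004237 mol.
By Henderson-Hasselbalch, pH = pKa + log([A^-]/[HA]) = 3.74 + log(0.004237/0.004453) = 3.74 + (-0.02) = 3.72.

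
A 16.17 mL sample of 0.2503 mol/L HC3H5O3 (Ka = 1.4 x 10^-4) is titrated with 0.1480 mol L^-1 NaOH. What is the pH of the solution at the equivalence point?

n(HC3H5O3) = 0.2503 x 0.01617 = 0.004047 mol; V(NaOH) at equivalence = 0.004047/0.1480 = 0.02735 L.
At equivalence all the acid is converted to C3H5O3-; total volume = 0.01617 + 0.02735 = 0.04352 L, so [C3H5O3-] = 0.004047/0.04352 = 0.09301 M.
Kb = Kw/Ka = 1.0e-14 / 1.4 x 10^-4 = 7.14e-11.
[OH^-] = sqrt(Kb x [C3H5O3-]) = sqrt(7.14e-11 x 0.09301) = 2.58e-6 M.
pOH = 5.59, so pH = 14.00 - 5.59 = 8.41.

8.41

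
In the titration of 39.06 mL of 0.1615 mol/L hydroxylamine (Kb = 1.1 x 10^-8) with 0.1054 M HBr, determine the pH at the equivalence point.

n(NH2OH) = 0.1615 x 0.03906 = 0.006308 mol; V(HBr) at equivalence = 0.006308/0.1054 = 0.05985 L.
At equivalence the base is fully converted to NH3OH+; total volume = 0.09891 L, so [NH3OH+] = 0.006308/0.09891 = 0.06378 M.
Ka(NH3OH+) = Kw/Kb = 1.0e-14 / 1.1 x 10^-8 = 9.09e-7.
[H^+] = sqrt(Ka x [NH3OH+]) = sqrt(9.09e-7 x 0.06378) = 0.000241 M.
pH = -log(0.000241) = 3.62.

3.62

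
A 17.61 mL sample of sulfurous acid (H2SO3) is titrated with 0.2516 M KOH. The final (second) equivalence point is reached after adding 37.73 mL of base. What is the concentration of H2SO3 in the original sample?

0.270 M

n(KOH) = 0.2516 x 0.03773 = 0.009493 mol.
At the final (second) equivalence point, 2 mol OH^- react per mol H2SO3, so n(H2SO3) = 0.009493 / 2 = 0.004746 mol.
[H2SO3] = 0.004746 / 0.01761 L = 0.270 M.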